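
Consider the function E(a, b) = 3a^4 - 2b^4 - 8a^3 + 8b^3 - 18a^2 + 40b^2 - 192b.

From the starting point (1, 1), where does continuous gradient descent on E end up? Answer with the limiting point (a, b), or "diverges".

E is separable, so gradient descent decouples: a follows -∂E/∂a, b follows -∂E/∂b.
∂E/∂a = 12a(a - 3)(a + 1); at a=1 this is -48, so a increases.
∂E/∂b = -8(b - 4)(b - 2)(b + 3); at b=1 this is -96, so b increases.
a converges to its nearest critical value 3 (a local min of the a-part); b converges to 2. The iterate converges to (3, 2).

(3, 2)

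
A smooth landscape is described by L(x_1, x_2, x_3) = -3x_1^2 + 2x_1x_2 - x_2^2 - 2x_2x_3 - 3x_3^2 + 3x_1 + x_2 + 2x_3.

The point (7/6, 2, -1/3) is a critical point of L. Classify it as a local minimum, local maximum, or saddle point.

local maximum

The Hessian is constant: H = [[-6, 2, 0], [2, -2, -2], [0, -2, -6]].
Leading principal minors: Δ₁ = -6, Δ₂ = 8, Δ₃ = -24.
The minors alternate sign starting negative (−, +, −), so H is negative definite: a local maximum.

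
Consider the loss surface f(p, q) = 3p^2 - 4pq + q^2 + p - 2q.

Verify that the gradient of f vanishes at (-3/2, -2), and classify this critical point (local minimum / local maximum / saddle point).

saddle point

∇f = (6p - 4q + 1, -4p + 2q - 2); substituting (-3/2, -2) gives ∇f = (0, 0), so (-3/2, -2) is indeed a critical point.
The Hessian of f is constant: H = [[6, -4], [-4, 2]].
det(H) = 6·2 − (-4)² = -4.
Since det(H) < 0, H is indefinite and the critical point is a saddle point.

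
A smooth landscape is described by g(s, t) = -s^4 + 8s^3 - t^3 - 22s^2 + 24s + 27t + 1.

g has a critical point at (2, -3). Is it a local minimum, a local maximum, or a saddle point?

local minimum

The mixed partial ∂²g/∂s∂t is 0, so the Hessian at any point is diag(g_ss, g_tt) = diag(4(-3s^2 + 12s - 11), -6t).
At (2, -3): H = diag(4, 18).
Both eigenvalues are positive, so H is positive definite: a local minimum.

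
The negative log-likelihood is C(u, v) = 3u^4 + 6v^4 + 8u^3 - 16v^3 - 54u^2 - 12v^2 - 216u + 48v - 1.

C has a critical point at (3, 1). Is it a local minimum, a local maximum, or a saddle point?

The mixed partial ∂²C/∂u∂v is 0, so the Hessian at any point is diag(C_uu, C_vv) = diag(12(3u^2 + 4u - 9), 24(3v^2 - 4v - 1)).
At (3, 1): H = diag(360, -48).
The eigenvalues have opposite signs, so H is indefinite: a saddle point.

saddle point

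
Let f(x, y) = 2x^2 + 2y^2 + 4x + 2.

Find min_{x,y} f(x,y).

f(x,y) separates as P(x) + Q(y) + 2, so its minimum is min P + min Q + 2.
P'(x) = 4x + 4 vanishes at x ∈ {-1}; Q'(y) = 4y vanishes at y ∈ {0}.
Local minima of P (where P''>0): P(-1)=-2. Local minima of Q: Q(0)=0.
So the global minimum of f is P(-1) + Q(0) + 2 = -2 + 0 + 2 = 0, attained at (-1, 0).

0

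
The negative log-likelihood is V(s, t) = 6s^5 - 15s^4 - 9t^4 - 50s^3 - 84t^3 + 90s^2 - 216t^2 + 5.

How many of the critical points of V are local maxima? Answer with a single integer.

4

V separates as a function of s plus a function of t, so ∇V=0 decouples.
∂V/∂s = 30s(s - 3)(s - 1)(s + 2) = 0 at s ∈ {-2, 0, 1, 3}; ∂V/∂t = -36t(t + 3)(t + 4) = 0 at t ∈ {-4, -3, 0}.
The Hessian is diagonal: diag(V_ss, V_tt). Second derivatives: V_ss(-2)=-900, V_ss(0)=180, V_ss(1)=-180, V_ss(3)=900; V_tt(-4)=-144, V_tt(-3)=108, V_tt(0)=-432.
Local maxima occur where both diagonal entries negative: (-2, -4), (-2, 0), (1, -4), (1, 0). Count: 4.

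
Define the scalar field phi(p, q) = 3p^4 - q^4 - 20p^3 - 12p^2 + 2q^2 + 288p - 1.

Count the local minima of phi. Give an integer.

phi separates as a function of p plus a function of q, so ∇phi=0 decouples.
∂phi/∂p = 12(p - 4)(p - 3)(p + 2) = 0 at p ∈ {-2, 3, 4}; ∂phi/∂q = -4q(q - 1)(q + 1) = 0 at q ∈ {-1, 0, 1}.
The Hessian is diagonal: diag(phi_pp, phi_qq). Second derivatives: phi_pp(-2)=360, phi_pp(3)=-60, phi_pp(4)=72; phi_qq(-1)=-8, phi_qq(0)=4, phi_qq(1)=-8.
Local minima occur where both diagonal entries positive: (-2, 0), (4, 0). Count: 2.

2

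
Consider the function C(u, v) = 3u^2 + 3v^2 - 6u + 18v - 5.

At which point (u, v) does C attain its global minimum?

C(u,v) separates as P(u) + Q(v) − 5, so its minimum is min P + min Q − 5.
P'(u) = 6u - 6 vanishes at u ∈ {1}; Q'(v) = 6v + 18 vanishes at v ∈ {-3}.
Local minima of P (where P''>0): P(1)=-3. Local minima of Q: Q(-3)=-27.
So the global minimum of C is P(1) + Q(-3) − 5 = -3 − 27 − 5 = -35, attained at (1, -3).

(1, -3)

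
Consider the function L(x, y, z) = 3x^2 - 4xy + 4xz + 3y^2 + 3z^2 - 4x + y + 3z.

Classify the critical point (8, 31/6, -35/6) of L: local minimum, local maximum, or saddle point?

local minimum

The Hessian is constant: H = [[6, -4, 4], [-4, 6, 0], [4, 0, 6]].
Leading principal minors: Δ₁ = 6, Δ₂ = 20, Δ₃ = 24.
All leading minors are positive, so H is positive definite: a local minimum.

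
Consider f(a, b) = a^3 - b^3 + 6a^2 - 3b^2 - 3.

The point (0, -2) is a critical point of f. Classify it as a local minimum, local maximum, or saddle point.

The mixed partial ∂²f/∂a∂b is 0, so the Hessian at any point is diag(f_aa, f_bb) = diag(6(a + 2), -6(b + 1)).
At (0, -2): H = diag(12, 6).
Both eigenvalues are positive, so H is positive definite: a local minimum.

local minimum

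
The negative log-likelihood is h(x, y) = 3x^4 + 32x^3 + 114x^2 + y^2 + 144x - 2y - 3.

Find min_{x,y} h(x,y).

h(x,y) separates as P(x) + Q(y) − 3, so its minimum is min P + min Q − 3.
P'(x) = 12(x + 1)(x + 3)(x + 4) vanishes at x ∈ {-4, -3, -1}; Q'(y) = 2y - 2 vanishes at y ∈ {1}.
Local minima of P (where P''>0): P(-4)=-32, P(-1)=-59. Local minima of Q: Q(1)=-1.
So the global minimum of h is P(-1) + Q(1) − 3 = -59 − 1 − 3 = -63, attained at (-1, 1).

-63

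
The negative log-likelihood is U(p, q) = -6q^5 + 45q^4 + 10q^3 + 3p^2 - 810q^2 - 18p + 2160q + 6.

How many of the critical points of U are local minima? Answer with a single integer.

U separates as a function of p plus a function of q, so ∇U=0 decouples.
∂U/∂p = 6(p - 3) = 0 at p ∈ {3}; ∂U/∂q = -30(q - 4)(q - 3)(q - 2)(q + 3) = 0 at q ∈ {-3, 2, 3, 4}.
The Hessian is diagonal: diag(U_pp, U_qq). Second derivatives: U_pp(3)=6; U_qq(-3)=6300, U_qq(2)=-300, U_qq(3)=180, U_qq(4)=-420.
Local minima occur where both diagonal entries positive: (3, -3), (3, 3). Count: 2.

2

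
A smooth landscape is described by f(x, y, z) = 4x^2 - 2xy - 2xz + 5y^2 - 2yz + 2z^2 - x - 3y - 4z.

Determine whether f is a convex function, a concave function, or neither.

f is quadratic, so its Hessian is the constant matrix H = [[8, -2, -2], [-2, 10, -2], [-2, -2, 4]].
Leading principal minors: 8, 76, 216.
All positive ⇒ H ≻ 0 ⇒ convex.

convex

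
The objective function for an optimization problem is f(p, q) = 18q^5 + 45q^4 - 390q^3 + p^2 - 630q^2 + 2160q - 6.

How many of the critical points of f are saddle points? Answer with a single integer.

2

f separates as a function of p plus a function of q, so ∇f=0 decouples.
∂f/∂p = 2p = 0 at p ∈ {0}; ∂f/∂q = 90(q - 3)(q - 1)(q + 2)(q + 4) = 0 at q ∈ {-4, -2, 1, 3}.
The Hessian is diagonal: diag(f_pp, f_qq). Second derivatives: f_pp(0)=2; f_qq(-4)=-6300, f_qq(-2)=2700, f_qq(1)=-2700, f_qq(3)=6300.
Saddle points occur where the two diagonal entries have opposite signs: (0, -4), (0, 1). Count: 2.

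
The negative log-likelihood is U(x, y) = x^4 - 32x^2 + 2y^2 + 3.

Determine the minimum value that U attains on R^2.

U(x,y) separates as P(x) + Q(y) + 3, so its minimum is min P + min Q + 3.
P'(x) = 4x(x - 4)(x + 4) vanishes at x ∈ {-4, 0, 4}; Q'(y) = 4y vanishes at y ∈ {0}.
Local minima of P (where P''>0): P(-4)=-256, P(4)=-256. Local minima of Q: Q(0)=0.
So the global minimum of U is P(-4) + Q(0) + 3 = -256 + 0 + 3 = -253, attained at (-4, 0).

-253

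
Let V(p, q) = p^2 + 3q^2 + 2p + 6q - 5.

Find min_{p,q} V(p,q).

-9

V(p,q) separates as A(p) + B(q) − 5, so its minimum is min A + min B − 5.
A'(p) = 2p + 2 vanishes at p ∈ {-1}; B'(q) = 6q + 6 vanishes at q ∈ {-1}.
Local minima of A (where A''>0): A(-1)=-1. Local minima of B: B(-1)=-3.
So the global minimum of V is A(-1) + B(-1) − 5 = -1 − 3 − 5 = -9, attained at (-1, -1).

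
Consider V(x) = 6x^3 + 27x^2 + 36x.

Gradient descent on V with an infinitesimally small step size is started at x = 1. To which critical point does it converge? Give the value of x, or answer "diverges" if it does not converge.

-1

V'(x) = 18(x + 1)(x + 2), so V'(1) = 108.
Gradient descent moves in the -V' direction, i.e. x is decreasing.
The nearest critical point in that direction is x = -1, where V'' = 18 > 0 (a local minimum). The iterate converges there.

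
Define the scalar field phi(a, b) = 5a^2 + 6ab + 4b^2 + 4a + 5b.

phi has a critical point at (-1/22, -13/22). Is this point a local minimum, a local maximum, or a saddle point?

local minimum

The Hessian of phi is constant: H = [[10, 6], [6, 8]].
det(H) = 10·8 − 6² = 44.
det(H) > 0 and tr(H) = 18 > 0, so H is positive definite and the point is a local minimum.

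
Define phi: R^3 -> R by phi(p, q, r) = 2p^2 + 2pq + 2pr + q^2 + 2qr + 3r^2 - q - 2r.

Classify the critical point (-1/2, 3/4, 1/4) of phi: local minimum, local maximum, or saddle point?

local minimum

The Hessian is constant: H = [[4, 2, 2], [2, 2, 2], [2, 2, 6]].
Leading principal minors: Δ₁ = 4, Δ₂ = 4, Δ₃ = 16.
All leading minors are positive, so H is positive definite: a local minimum.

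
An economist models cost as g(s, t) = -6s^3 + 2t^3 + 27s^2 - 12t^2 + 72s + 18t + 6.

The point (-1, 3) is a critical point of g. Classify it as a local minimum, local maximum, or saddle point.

The mixed partial ∂²g/∂s∂t is 0, so the Hessian at any point is diag(g_ss, g_tt) = diag(18(-2s + 3), 12(t - 2)).
At (-1, 3): H = diag(90, 12).
Both eigenvalues are positive, so H is positive definite: a local minimum.

local minimum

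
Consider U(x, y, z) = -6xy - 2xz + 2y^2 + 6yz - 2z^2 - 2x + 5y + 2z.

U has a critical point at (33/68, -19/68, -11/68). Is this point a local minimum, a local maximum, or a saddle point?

saddle point

The Hessian is constant: H = [[0, -6, -2], [-6, 4, 6], [-2, 6, -4]].
Leading principal minors: Δ₁ = 0, Δ₂ = -36, Δ₃ = 272.
The minors fit neither the all-positive nor the alternating-sign pattern, so H is indefinite: a saddle point.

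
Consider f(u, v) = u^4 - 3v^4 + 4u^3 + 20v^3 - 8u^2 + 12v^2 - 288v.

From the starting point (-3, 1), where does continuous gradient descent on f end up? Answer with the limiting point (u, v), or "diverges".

(-4, 3)

f is separable, so gradient descent decouples: u follows -∂f/∂u, v follows -∂f/∂v.
∂f/∂u = 4u(u - 1)(u + 4); at u=-3 this is 48, so u decreases.
∂f/∂v = -12(v - 4)(v - 3)(v + 2); at v=1 this is -216, so v increases.
u converges to its nearest critical value -4 (a local min of the u-part); v converges to 3. The iterate converges to (-4, 3).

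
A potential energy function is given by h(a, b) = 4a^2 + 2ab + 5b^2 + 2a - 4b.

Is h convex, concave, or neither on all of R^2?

convex

h is quadratic, so its Hessian is the constant matrix H = [[8, 2], [2, 10]].
det(H) = 76, tr(H) = 18.
det(H) > 0 and tr(H) > 0, so H is positive definite everywhere: convex.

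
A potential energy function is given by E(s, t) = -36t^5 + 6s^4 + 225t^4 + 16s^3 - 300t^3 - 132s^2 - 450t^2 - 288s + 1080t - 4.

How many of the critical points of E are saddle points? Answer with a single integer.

6

E separates as a function of s plus a function of t, so ∇E=0 decouples.
∂E/∂s = 24(s - 3)(s + 1)(s + 4) = 0 at s ∈ {-4, -1, 3}; ∂E/∂t = -180(t - 3)(t - 2)(t - 1)(t + 1) = 0 at t ∈ {-1, 1, 2, 3}.
The Hessian is diagonal: diag(E_ss, E_tt). Second derivatives: E_ss(-4)=504, E_ss(-1)=-288, E_ss(3)=672; E_tt(-1)=4320, E_tt(1)=-720, E_tt(2)=540, E_tt(3)=-1440.
Saddle points occur where the two diagonal entries have opposite signs: (-4, 1), (-4, 3), (-1, -1), (-1, 2), (3, 1), (3, 3). Count: 6.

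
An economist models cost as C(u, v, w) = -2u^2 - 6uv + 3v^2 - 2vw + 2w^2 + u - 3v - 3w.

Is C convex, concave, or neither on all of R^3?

C is quadratic, so its Hessian is the constant matrix H = [[-4, -6, 0], [-6, 6, -2], [0, -2, 4]].
Leading principal minors: -4, -60, -224.
Neither pattern holds ⇒ H is indefinite ⇒ neither convex nor concave.

neither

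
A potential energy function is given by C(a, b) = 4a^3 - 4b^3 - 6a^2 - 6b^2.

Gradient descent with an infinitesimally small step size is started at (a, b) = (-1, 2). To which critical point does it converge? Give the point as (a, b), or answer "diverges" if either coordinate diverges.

diverges

C is separable, so gradient descent decouples: a follows -∂C/∂a, b follows -∂C/∂b.
∂C/∂a = 12a(a - 1); at a=-1 this is 24, so a decreases.
∂C/∂b = -12b(b + 1); at b=2 this is -72, so b increases.
The a-coordinate has no critical point in that direction and runs off to infinity.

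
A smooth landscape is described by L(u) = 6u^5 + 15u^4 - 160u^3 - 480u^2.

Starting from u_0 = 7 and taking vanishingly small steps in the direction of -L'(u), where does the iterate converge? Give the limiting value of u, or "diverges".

L'(u) = 30u(u - 4)(u + 2)(u + 4), so L'(7) = 62370.
Gradient descent moves in the -L' direction, i.e. u is decreasing.
The nearest critical point in that direction is u = 4, where L'' = 5760 > 0 (a local minimum). The iterate converges there.

4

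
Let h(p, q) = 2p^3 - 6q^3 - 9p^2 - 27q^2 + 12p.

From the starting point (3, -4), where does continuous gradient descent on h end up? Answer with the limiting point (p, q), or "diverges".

(2, -3)

h is separable, so gradient descent decouples: p follows -∂h/∂p, q follows -∂h/∂q.
∂h/∂p = 6(p - 2)(p - 1); at p=3 this is 12, so p decreases.
∂h/∂q = -18q(q + 3); at q=-4 this is -72, so q increases.
p converges to its nearest critical value 2 (a local min of the p-part); q converges to -3. The iterate converges to (2, -3).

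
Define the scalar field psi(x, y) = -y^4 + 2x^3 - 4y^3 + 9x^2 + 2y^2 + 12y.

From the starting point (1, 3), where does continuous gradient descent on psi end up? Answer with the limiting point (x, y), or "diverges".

psi is separable, so gradient descent decouples: x follows -∂psi/∂x, y follows -∂psi/∂y.
∂psi/∂x = 6x(x + 3); at x=1 this is 24, so x decreases.
∂psi/∂y = -4(y - 1)(y + 1)(y + 3); at y=3 this is -192, so y increases.
The y-coordinate has no critical point in that direction and runs off to infinity.

diverges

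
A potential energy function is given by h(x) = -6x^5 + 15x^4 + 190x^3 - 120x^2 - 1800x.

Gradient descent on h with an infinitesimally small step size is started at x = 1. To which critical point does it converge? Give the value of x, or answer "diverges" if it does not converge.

2

h'(x) = -30(x - 5)(x - 2)(x + 2)(x + 3), so h'(1) = -1440.
Gradient descent moves in the -h' direction, i.e. x is increasing.
The nearest critical point in that direction is x = 2, where h'' = 1800 > 0 (a local minimum). The iterate converges there.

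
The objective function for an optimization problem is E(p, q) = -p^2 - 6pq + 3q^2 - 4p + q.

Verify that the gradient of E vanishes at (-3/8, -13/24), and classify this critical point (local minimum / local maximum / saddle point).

∇E = (-2p - 6q - 4, -6p + 6q + 1); substituting (-3/8, -13/24) gives ∇E = (0, 0), so (-3/8, -13/24) is indeed a critical point.
The Hessian of E is constant: H = [[-2, -6], [-6, 6]].
det(H) = (-2)·6 − (-6)² = -48.
Since det(H) < 0, H is indefinite and the critical point is a saddle point.

saddle point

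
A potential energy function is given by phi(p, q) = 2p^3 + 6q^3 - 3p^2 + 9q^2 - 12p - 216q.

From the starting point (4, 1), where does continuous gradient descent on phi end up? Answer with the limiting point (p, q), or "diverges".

(2, 3)

phi is separable, so gradient descent decouples: p follows -∂phi/∂p, q follows -∂phi/∂q.
∂phi/∂p = 6(p - 2)(p + 1); at p=4 this is 60, so p decreases.
∂phi/∂q = 18(q - 3)(q + 4); at q=1 this is -180, so q increases.
p converges to its nearest critical value 2 (a local min of the p-part); q converges to 3. The iterate converges to (2, 3).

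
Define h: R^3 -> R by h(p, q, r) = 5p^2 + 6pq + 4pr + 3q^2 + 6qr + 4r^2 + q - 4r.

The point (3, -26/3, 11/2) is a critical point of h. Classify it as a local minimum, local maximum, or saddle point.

The Hessian is constant: H = [[10, 6, 4], [6, 6, 6], [4, 6, 8]].
Leading principal minors: Δ₁ = 10, Δ₂ = 24, Δ₃ = 24.
All leading minors are positive, so H is positive definite: a local minimum.

local minimum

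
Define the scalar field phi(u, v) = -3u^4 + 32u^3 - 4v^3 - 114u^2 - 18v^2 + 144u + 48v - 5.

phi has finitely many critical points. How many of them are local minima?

1

phi separates as a function of u plus a function of v, so ∇phi=0 decouples.
∂phi/∂u = -12(u - 4)(u - 3)(u - 1) = 0 at u ∈ {1, 3, 4}; ∂phi/∂v = -12(v - 1)(v + 4) = 0 at v ∈ {-4, 1}.
The Hessian is diagonal: diag(phi_uu, phi_vv). Second derivatives: phi_uu(1)=-72, phi_uu(3)=24, phi_uu(4)=-36; phi_vv(-4)=60, phi_vv(1)=-60.
Local minima occur where both diagonal entries positive: (3, -4). Count: 1.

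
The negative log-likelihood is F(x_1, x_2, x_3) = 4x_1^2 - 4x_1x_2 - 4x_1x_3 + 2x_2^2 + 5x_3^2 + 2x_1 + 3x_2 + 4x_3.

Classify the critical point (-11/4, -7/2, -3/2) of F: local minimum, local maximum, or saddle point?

local minimum

The Hessian is constant: H = [[8, -4, -4], [-4, 4, 0], [-4, 0, 10]].
Leading principal minors: Δ₁ = 8, Δ₂ = 16, Δ₃ = 96.
All leading minors are positive, so H is positive definite: a local minimum.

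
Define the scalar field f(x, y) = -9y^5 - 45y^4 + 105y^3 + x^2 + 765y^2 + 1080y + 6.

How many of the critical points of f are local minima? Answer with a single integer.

2

f separates as a function of x plus a function of y, so ∇f=0 decouples.
∂f/∂x = 2x = 0 at x ∈ {0}; ∂f/∂y = -45(y - 3)(y + 1)(y + 2)(y + 4) = 0 at y ∈ {-4, -2, -1, 3}.
The Hessian is diagonal: diag(f_xx, f_yy). Second derivatives: f_xx(0)=2; f_yy(-4)=1890, f_yy(-2)=-450, f_yy(-1)=540, f_yy(3)=-6300.
Local minima occur where both diagonal entries positive: (0, -4), (0, -1). Count: 2.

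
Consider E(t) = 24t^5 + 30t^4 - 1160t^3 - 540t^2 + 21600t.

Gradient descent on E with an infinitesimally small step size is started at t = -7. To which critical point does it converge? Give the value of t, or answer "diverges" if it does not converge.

E'(t) = 120(t - 4)(t - 3)(t + 3)(t + 5), so E'(-7) = 105600.
Gradient descent moves in the -E' direction, i.e. t is decreasing.
There is no critical point below t=-7, and E' keeps the same sign, so the iterate runs off to −∞.

diverges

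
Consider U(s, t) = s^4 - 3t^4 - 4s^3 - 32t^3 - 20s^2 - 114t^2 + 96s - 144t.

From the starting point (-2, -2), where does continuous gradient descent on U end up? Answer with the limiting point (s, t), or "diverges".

U is separable, so gradient descent decouples: s follows -∂U/∂s, t follows -∂U/∂t.
∂U/∂s = 4(s - 4)(s - 2)(s + 3); at s=-2 this is 96, so s decreases.
∂U/∂t = -12(t + 1)(t + 3)(t + 4); at t=-2 this is 24, so t decreases.
s converges to its nearest critical value -3 (a local min of the s-part); t converges to -3. The iterate converges to (-3, -3).

(-3, -3)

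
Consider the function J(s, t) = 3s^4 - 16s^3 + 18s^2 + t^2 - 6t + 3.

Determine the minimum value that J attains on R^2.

-33

J(s,t) separates as P(s) + Q(t) + 3, so its minimum is min P + min Q + 3.
P'(s) = 12s(s - 3)(s - 1) vanishes at s ∈ {0, 1, 3}; Q'(t) = 2(t - 3) vanishes at t ∈ {3}.
Local minima of P (where P''>0): P(0)=0, P(3)=-27. Local minima of Q: Q(3)=-9.
So the global minimum of J is P(3) + Q(3) + 3 = -27 − 9 + 3 = -33, attained at (3, 3).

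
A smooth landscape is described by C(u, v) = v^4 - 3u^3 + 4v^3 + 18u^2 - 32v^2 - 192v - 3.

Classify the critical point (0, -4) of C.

The mixed partial ∂²C/∂u∂v is 0, so the Hessian at any point is diag(C_uu, C_vv) = diag(18(-u + 2), 4(3v^2 + 6v - 16)).
At (0, -4): H = diag(36, 32).
Both eigenvalues are positive, so H is positive definite: a local minimum.

local minimum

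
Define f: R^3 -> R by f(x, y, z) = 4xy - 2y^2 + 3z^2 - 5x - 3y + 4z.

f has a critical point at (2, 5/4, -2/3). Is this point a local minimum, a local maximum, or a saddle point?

The Hessian is constant: H = [[0, 4, 0], [4, -4, 0], [0, 0, 6]].
Leading principal minors: Δ₁ = 0, Δ₂ = -16, Δ₃ = -96.
The minors fit neither the all-positive nor the alternating-sign pattern, so H is indefinite: a saddle point.

saddle point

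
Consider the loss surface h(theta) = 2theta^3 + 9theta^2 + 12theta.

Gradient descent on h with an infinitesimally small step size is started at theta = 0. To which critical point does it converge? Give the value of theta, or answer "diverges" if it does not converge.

-1

h'(theta) = 6(theta + 1)(theta + 2), so h'(0) = 12.
Gradient descent moves in the -h' direction, i.e. theta is decreasing.
The nearest critical point in that direction is theta = -1, where h'' = 6 > 0 (a local minimum). The iterate converges there.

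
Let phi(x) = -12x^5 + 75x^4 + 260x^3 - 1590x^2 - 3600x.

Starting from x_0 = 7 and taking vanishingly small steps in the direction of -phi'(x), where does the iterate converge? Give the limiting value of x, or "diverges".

phi'(x) = -60(x - 5)(x - 4)(x + 1)(x + 3), so phi'(7) = -28800.
Gradient descent moves in the -phi' direction, i.e. x is increasing.
There is no critical point above x=7, and phi' keeps the same sign, so the iterate runs off to +∞.

diverges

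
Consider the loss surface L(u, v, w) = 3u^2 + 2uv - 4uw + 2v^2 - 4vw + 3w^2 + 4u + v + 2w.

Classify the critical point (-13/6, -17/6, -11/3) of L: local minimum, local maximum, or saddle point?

local minimum

The Hessian is constant: H = [[6, 2, -4], [2, 4, -4], [-4, -4, 6]].
Leading principal minors: Δ₁ = 6, Δ₂ = 20, Δ₃ = 24.
All leading minors are positive, so H is positive definite: a local minimum.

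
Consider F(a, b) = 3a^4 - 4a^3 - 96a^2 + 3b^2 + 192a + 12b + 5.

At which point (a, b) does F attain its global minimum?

(-4, -2)

F(a,b) separates as P(a) + Q(b) + 5, so its minimum is min P + min Q + 5.
P'(a) = 12(a - 4)(a - 1)(a + 4) vanishes at a ∈ {-4, 1, 4}; Q'(b) = 6b + 12 vanishes at b ∈ {-2}.
Local minima of P (where P''>0): P(-4)=-1280, P(4)=-256. Local minima of Q: Q(-2)=-12.
So the global minimum of F is P(-4) + Q(-2) + 5 = -1280 − 12 + 5 = -1287, attained at (-4, -2).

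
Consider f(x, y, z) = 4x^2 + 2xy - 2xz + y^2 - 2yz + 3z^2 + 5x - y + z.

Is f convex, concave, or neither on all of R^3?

convex

f is quadratic, so its Hessian is the constant matrix H = [[8, 2, -2], [2, 2, -2], [-2, -2, 6]].
Leading principal minors: 8, 12, 48.
All positive ⇒ H ≻ 0 ⇒ convex.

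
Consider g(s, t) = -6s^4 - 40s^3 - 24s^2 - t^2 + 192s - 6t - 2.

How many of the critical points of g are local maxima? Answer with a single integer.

2

g separates as a function of s plus a function of t, so ∇g=0 decouples.
∂g/∂s = -24(s - 1)(s + 2)(s + 4) = 0 at s ∈ {-4, -2, 1}; ∂g/∂t = -2(t + 3) = 0 at t ∈ {-3}.
The Hessian is diagonal: diag(g_ss, g_tt). Second derivatives: g_ss(-4)=-240, g_ss(-2)=144, g_ss(1)=-360; g_tt(-3)=-2.
Local maxima occur where both diagonal entries negative: (-4, -3), (1, -3). Count: 2.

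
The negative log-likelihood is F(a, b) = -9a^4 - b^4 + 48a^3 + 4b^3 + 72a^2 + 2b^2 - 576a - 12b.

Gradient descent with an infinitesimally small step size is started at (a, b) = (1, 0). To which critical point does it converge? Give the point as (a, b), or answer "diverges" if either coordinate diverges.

(2, 1)

F is separable, so gradient descent decouples: a follows -∂F/∂a, b follows -∂F/∂b.
∂F/∂a = -36(a - 4)(a - 2)(a + 2); at a=1 this is -324, so a increases.
∂F/∂b = -4(b - 3)(b - 1)(b + 1); at b=0 this is -12, so b increases.
a converges to its nearest critical value 2 (a local min of the a-part); b converges to 1. The iterate converges to (2, 1).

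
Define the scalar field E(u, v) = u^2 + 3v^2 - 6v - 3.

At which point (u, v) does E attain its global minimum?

(0, 1)

E(u,v) separates as P(u) + Q(v) − 3, so its minimum is min P + min Q − 3.
P'(u) = 2u vanishes at u ∈ {0}; Q'(v) = 6v - 6 vanishes at v ∈ {1}.
Local minima of P (where P''>0): P(0)=0. Local minima of Q: Q(1)=-3.
So the global minimum of E is P(0) + Q(1) − 3 = 0 − 3 − 3 = -6, attained at (0, 1).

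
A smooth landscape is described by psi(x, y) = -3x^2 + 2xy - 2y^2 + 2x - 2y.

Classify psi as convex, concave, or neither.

psi is quadratic, so its Hessian is the constant matrix H = [[-6, 2], [2, -4]].
det(H) = 20, tr(H) = -10.
det(H) > 0 and tr(H) < 0, so H is negative definite everywhere: concave.

concave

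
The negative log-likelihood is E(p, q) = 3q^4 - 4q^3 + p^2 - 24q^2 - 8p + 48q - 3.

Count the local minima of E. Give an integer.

2

E separates as a function of p plus a function of q, so ∇E=0 decouples.
∂E/∂p = 2(p - 4) = 0 at p ∈ {4}; ∂E/∂q = 12(q - 2)(q - 1)(q + 2) = 0 at q ∈ {-2, 1, 2}.
The Hessian is diagonal: diag(E_pp, E_qq). Second derivatives: E_pp(4)=2; E_qq(-2)=144, E_qq(1)=-36, E_qq(2)=48.
Local minima occur where both diagonal entries positive: (4, -2), (4, 2). Count: 2.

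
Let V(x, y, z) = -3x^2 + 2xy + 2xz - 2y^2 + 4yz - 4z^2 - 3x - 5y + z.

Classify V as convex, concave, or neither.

V is quadratic, so its Hessian is the constant matrix H = [[-6, 2, 2], [2, -4, 4], [2, 4, -8]].
Leading principal minors: -6, 20, -16.
Signs alternate −, +, − ⇒ H ≺ 0 ⇒ concave.

concave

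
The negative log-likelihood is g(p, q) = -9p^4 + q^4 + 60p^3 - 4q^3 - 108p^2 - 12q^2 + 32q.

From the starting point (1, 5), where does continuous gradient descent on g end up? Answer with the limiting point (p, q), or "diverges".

g is separable, so gradient descent decouples: p follows -∂g/∂p, q follows -∂g/∂q.
∂g/∂p = -36p(p - 3)(p - 2); at p=1 this is -72, so p increases.
∂g/∂q = 4(q - 4)(q - 1)(q + 2); at q=5 this is 112, so q decreases.
p converges to its nearest critical value 2 (a local min of the p-part); q converges to 4. The iterate converges to (2, 4).

(2, 4)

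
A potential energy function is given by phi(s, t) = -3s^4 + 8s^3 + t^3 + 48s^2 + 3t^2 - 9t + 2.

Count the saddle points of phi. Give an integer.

phi separates as a function of s plus a function of t, so ∇phi=0 decouples.
∂phi/∂s = -12s(s - 4)(s + 2) = 0 at s ∈ {-2, 0, 4}; ∂phi/∂t = 3(t - 1)(t + 3) = 0 at t ∈ {-3, 1}.
The Hessian is diagonal: diag(phi_ss, phi_tt). Second derivatives: phi_ss(-2)=-144, phi_ss(0)=96, phi_ss(4)=-288; phi_tt(-3)=-12, phi_tt(1)=12.
Saddle points occur where the two diagonal entries have opposite signs: (-2, 1), (0, -3), (4, 1). Count: 3.

3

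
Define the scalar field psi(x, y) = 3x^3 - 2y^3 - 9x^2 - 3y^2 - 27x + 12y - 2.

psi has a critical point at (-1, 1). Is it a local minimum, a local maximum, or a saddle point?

The mixed partial ∂²psi/∂x∂y is 0, so the Hessian at any point is diag(psi_xx, psi_yy) = diag(18(x - 1), -6(2y + 1)).
At (-1, 1): H = diag(-36, -18).
Both eigenvalues are negative, so H is negative definite: a local maximum.

local maximum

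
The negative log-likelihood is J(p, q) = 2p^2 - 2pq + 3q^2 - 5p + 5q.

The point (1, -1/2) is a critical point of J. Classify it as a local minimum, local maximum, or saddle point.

local minimum

The Hessian of J is constant: H = [[4, -2], [-2, 6]].
det(H) = 4·6 − (-2)² = 20.
det(H) > 0 and tr(H) = 10 > 0, so H is positive definite and the point is a local minimum.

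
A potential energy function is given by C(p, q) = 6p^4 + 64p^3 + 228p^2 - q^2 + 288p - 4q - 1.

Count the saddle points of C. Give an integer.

2

C separates as a function of p plus a function of q, so ∇C=0 decouples.
∂C/∂p = 24(p + 1)(p + 3)(p + 4) = 0 at p ∈ {-4, -3, -1}; ∂C/∂q = -2(q + 2) = 0 at q ∈ {-2}.
The Hessian is diagonal: diag(C_pp, C_qq). Second derivatives: C_pp(-4)=72, C_pp(-3)=-48, C_pp(-1)=144; C_qq(-2)=-2.
Saddle points occur where the two diagonal entries have opposite signs: (-4, -2), (-1, -2). Count: 2.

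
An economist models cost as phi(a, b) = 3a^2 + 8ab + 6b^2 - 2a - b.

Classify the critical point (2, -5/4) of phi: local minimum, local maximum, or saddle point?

local minimum

The Hessian of phi is constant: H = [[6, 8], [8, 12]].
det(H) = 6·12 − 8² = 8.
det(H) > 0 and tr(H) = 18 > 0, so H is positive definite and the point is a local minimum.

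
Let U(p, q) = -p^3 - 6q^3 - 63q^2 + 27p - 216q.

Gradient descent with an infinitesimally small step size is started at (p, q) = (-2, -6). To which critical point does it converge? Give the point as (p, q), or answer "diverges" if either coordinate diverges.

U is separable, so gradient descent decouples: p follows -∂U/∂p, q follows -∂U/∂q.
∂U/∂p = -3(p - 3)(p + 3); at p=-2 this is 15, so p decreases.
∂U/∂q = -18(q + 3)(q + 4); at q=-6 this is -108, so q increases.
p converges to its nearest critical value -3 (a local min of the p-part); q converges to -4. The iterate converges to (-3, -4).

(-3, -4)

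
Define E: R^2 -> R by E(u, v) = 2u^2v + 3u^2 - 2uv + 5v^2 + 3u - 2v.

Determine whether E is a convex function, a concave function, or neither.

neither

The term 2u^2v is cubic, so the Hessian is not constant.
∂²E/∂u² = 4v + 6, which takes both signs as v varies (negative for sufficiently negative v). A diagonal entry of the Hessian changing sign means the Hessian is neither positive- nor negative-semidefinite on all of R^2.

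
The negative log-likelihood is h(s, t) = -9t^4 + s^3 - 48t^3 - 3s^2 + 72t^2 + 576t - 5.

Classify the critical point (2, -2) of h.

local minimum

The mixed partial ∂²h/∂s∂t is 0, so the Hessian at any point is diag(h_ss, h_tt) = diag(6(s - 1), 36(-3t^2 - 8t + 4)).
At (2, -2): H = diag(6, 288).
Both eigenvalues are positive, so H is positive definite: a local minimum.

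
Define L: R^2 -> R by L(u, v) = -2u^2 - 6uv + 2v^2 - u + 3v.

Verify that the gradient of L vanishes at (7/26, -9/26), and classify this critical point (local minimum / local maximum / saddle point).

saddle point

∇L = (-4u - 6v - 1, -6u + 4v + 3); substituting (7/26, -9/26) gives ∇L = (0, 0), so (7/26, -9/26) is indeed a critical point.
The Hessian of L is constant: H = [[-4, -6], [-6, 4]].
det(H) = (-4)·4 − (-6)² = -52.
Since det(H) < 0, H is indefinite and the critical point is a saddle point.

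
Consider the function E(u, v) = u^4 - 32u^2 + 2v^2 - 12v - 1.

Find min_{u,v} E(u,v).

E(u,v) separates as P(u) + Q(v) − 1, so its minimum is min P + min Q − 1.
P'(u) = 4u(u - 4)(u + 4) vanishes at u ∈ {-4, 0, 4}; Q'(v) = 4v - 12 vanishes at v ∈ {3}.
Local minima of P (where P''>0): P(-4)=-256, P(4)=-256. Local minima of Q: Q(3)=-18.
So the global minimum of E is P(-4) + Q(3) − 1 = -256 − 18 − 1 = -275, attained at (-4, 3).

-275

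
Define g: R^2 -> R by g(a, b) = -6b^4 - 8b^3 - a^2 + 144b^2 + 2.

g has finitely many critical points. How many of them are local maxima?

g separates as a function of a plus a function of b, so ∇g=0 decouples.
∂g/∂a = -2a = 0 at a ∈ {0}; ∂g/∂b = -24b(b - 3)(b + 4) = 0 at b ∈ {-4, 0, 3}.
The Hessian is diagonal: diag(g_aa, g_bb). Second derivatives: g_aa(0)=-2; g_bb(-4)=-672, g_bb(0)=288, g_bb(3)=-504.
Local maxima occur where both diagonal entries negative: (0, -4), (0, 3). Count: 2.

2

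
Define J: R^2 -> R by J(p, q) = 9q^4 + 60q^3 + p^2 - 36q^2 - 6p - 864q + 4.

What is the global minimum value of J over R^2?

-1253

J(p,q) separates as A(p) + B(q) + 4, so its minimum is min A + min B + 4.
A'(p) = 2p - 6 vanishes at p ∈ {3}; B'(q) = 36(q - 2)(q + 3)(q + 4) vanishes at q ∈ {-4, -3, 2}.
Local minima of A (where A''>0): A(3)=-9. Local minima of B: B(-4)=1344, B(2)=-1248.
So the global minimum of J is A(3) + B(2) + 4 = -9 − 1248 + 4 = -1253, attained at (3, 2).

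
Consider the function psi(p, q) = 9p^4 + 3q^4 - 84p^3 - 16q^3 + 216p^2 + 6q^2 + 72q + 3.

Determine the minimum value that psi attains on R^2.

-44

psi(p,q) separates as A(p) + B(q) + 3, so its minimum is min A + min B + 3.
A'(p) = 36p(p - 4)(p - 3) vanishes at p ∈ {0, 3, 4}; B'(q) = 12(q - 3)(q - 2)(q + 1) vanishes at q ∈ {-1, 2, 3}.
Local minima of A (where A''>0): A(0)=0, A(4)=384. Local minima of B: B(-1)=-47, B(3)=81.
So the global minimum of psi is A(0) + B(-1) + 3 = 0 − 47 + 3 = -44, attained at (0, -1).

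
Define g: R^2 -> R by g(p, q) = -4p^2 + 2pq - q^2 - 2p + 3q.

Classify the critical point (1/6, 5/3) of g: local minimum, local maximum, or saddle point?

local maximum

The Hessian of g is constant: H = [[-8, 2], [2, -2]].
det(H) = (-8)·(-2) − 2² = 12.
det(H) > 0 and tr(H) = -10 < 0, so H is negative definite and the point is a local maximum.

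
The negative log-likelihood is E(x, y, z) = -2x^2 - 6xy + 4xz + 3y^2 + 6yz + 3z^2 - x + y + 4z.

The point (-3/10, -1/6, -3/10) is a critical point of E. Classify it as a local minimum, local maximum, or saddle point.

saddle point

The Hessian is constant: H = [[-4, -6, 4], [-6, 6, 6], [4, 6, 6]].
Leading principal minors: Δ₁ = -4, Δ₂ = -60, Δ₃ = -600.
The minors fit neither the all-positive nor the alternating-sign pattern, so H is indefinite: a saddle point.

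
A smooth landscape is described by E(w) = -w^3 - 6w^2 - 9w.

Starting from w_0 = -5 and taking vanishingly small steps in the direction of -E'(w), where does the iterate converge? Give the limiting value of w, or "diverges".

-3

E'(w) = -3(w + 1)(w + 3), so E'(-5) = -24.
Gradient descent moves in the -E' direction, i.e. w is increasing.
The nearest critical point in that direction is w = -3, where E'' = 6 > 0 (a local minimum). The iterate converges there.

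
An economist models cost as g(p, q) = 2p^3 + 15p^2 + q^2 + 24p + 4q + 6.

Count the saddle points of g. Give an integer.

g separates as a function of p plus a function of q, so ∇g=0 decouples.
∂g/∂p = 6(p + 1)(p + 4) = 0 at p ∈ {-4, -1}; ∂g/∂q = 2(q + 2) = 0 at q ∈ {-2}.
The Hessian is diagonal: diag(g_pp, g_qq). Second derivatives: g_pp(-4)=-18, g_pp(-1)=18; g_qq(-2)=2.
Saddle points occur where the two diagonal entries have opposite signs: (-4, -2). Count: 1.

1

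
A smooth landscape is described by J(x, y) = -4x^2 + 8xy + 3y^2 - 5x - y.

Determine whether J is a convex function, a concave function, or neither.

J is quadratic, so its Hessian is the constant matrix H = [[-8, 8], [8, 6]].
det(H) = -112, tr(H) = -2.
det(H) < 0, so H is indefinite: neither convex nor concave.

neither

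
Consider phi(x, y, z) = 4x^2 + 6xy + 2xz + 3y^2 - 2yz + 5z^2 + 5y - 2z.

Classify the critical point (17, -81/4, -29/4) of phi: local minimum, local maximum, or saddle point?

local minimum

The Hessian is constant: H = [[8, 6, 2], [6, 6, -2], [2, -2, 10]].
Leading principal minors: Δ₁ = 8, Δ₂ = 12, Δ₃ = 16.
All leading minors are positive, so H is positive definite: a local minimum.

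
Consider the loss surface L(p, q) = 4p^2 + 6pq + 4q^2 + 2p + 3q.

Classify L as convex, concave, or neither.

L is quadratic, so its Hessian is the constant matrix H = [[8, 6], [6, 8]].
det(H) = 28, tr(H) = 16.
det(H) > 0 and tr(H) > 0, so H is positive definite everywhere: convex.

convex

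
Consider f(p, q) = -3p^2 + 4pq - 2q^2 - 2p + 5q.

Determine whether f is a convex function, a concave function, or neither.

concave

f is quadratic, so its Hessian is the constant matrix H = [[-6, 4], [4, -4]].
det(H) = 8, tr(H) = -10.
det(H) > 0 and tr(H) < 0, so H is negative definite everywhere: concave.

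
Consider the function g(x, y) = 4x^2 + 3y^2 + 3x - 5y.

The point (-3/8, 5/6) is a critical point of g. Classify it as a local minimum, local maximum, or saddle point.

The Hessian of g is constant: H = [[8, 0], [0, 6]].
det(H) = 8·6 − 0² = 48.
det(H) > 0 and tr(H) = 14 > 0, so H is positive definite and the point is a local minimum.

local minimum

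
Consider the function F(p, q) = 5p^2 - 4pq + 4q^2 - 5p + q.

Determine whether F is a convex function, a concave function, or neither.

F is quadratic, so its Hessian is the constant matrix H = [[10, -4], [-4, 8]].
det(H) = 64, tr(H) = 18.
det(H) > 0 and tr(H) > 0, so H is positive definite everywhere: convex.

convex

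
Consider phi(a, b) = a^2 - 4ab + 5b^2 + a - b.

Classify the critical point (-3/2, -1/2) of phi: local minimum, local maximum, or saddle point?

The Hessian of phi is constant: H = [[2, -4], [-4, 10]].
det(H) = 2·10 − (-4)² = 4.
det(H) > 0 and tr(H) = 12 > 0, so H is positive definite and the point is a local minimum.

local minimum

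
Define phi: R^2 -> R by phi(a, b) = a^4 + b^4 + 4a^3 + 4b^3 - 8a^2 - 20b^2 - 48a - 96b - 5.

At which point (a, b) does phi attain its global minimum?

phi(a,b) separates as P(a) + Q(b) − 5, so its minimum is min P + min Q − 5.
P'(a) = 4(a - 2)(a + 2)(a + 3) vanishes at a ∈ {-3, -2, 2}; Q'(b) = 4(b - 3)(b + 2)(b + 4) vanishes at b ∈ {-4, -2, 3}.
Local minima of P (where P''>0): P(-3)=45, P(2)=-80. Local minima of Q: Q(-4)=64, Q(3)=-279.
So the global minimum of phi is P(2) + Q(3) − 5 = -80 − 279 − 5 = -364, attained at (2, 3).

(2, 3)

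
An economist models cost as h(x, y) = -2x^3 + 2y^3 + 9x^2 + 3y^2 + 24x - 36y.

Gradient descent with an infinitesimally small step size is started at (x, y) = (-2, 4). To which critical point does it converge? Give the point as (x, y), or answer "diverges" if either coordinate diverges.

(-1, 2)

h is separable, so gradient descent decouples: x follows -∂h/∂x, y follows -∂h/∂y.
∂h/∂x = -6(x - 4)(x + 1); at x=-2 this is -36, so x increases.
∂h/∂y = 6(y - 2)(y + 3); at y=4 this is 84, so y decreases.
x converges to its nearest critical value -1 (a local min of the x-part); y converges to 2. The iterate converges to (-1, 2).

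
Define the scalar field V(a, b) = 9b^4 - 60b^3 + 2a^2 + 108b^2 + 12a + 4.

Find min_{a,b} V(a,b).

-14

V(a,b) separates as P(a) + Q(b) + 4, so its minimum is min P + min Q + 4.
P'(a) = 4a + 12 vanishes at a ∈ {-3}; Q'(b) = 36b(b - 3)(b - 2) vanishes at b ∈ {0, 2, 3}.
Local minima of P (where P''>0): P(-3)=-18. Local minima of Q: Q(0)=0, Q(3)=81.
So the global minimum of V is P(-3) + Q(0) + 4 = -18 + 0 + 4 = -14, attained at (-3, 0).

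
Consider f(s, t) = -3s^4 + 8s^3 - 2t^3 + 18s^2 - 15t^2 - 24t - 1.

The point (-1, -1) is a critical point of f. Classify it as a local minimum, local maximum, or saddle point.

The mixed partial ∂²f/∂s∂t is 0, so the Hessian at any point is diag(f_ss, f_tt) = diag(12(-3s^2 + 4s + 3), -6(2t + 5)).
At (-1, -1): H = diag(-48, -18).
Both eigenvalues are negative, so H is negative definite: a local maximum.

local maximum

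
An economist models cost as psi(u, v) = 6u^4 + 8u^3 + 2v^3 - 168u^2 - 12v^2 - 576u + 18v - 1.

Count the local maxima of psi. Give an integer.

psi separates as a function of u plus a function of v, so ∇psi=0 decouples.
∂psi/∂u = 24(u - 4)(u + 2)(u + 3) = 0 at u ∈ {-3, -2, 4}; ∂psi/∂v = 6(v - 3)(v - 1) = 0 at v ∈ {1, 3}.
The Hessian is diagonal: diag(psi_uu, psi_vv). Second derivatives: psi_uu(-3)=168, psi_uu(-2)=-144, psi_uu(4)=1008; psi_vv(1)=-12, psi_vv(3)=12.
Local maxima occur where both diagonal entries negative: (-2, 1). Count: 1.

1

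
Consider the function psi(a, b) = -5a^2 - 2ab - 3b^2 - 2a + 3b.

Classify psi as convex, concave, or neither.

psi is quadratic, so its Hessian is the constant matrix H = [[-10, -2], [-2, -6]].
det(H) = 56, tr(H) = -16.
det(H) > 0 and tr(H) < 0, so H is negative definite everywhere: concave.

concave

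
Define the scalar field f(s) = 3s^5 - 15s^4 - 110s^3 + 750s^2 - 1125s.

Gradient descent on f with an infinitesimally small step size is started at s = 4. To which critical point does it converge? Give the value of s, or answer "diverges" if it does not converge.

f'(s) = 15(s - 5)(s - 3)(s - 1)(s + 5), so f'(4) = -405.
Gradient descent moves in the -f' direction, i.e. s is increasing.
The nearest critical point in that direction is s = 5, where f'' = 1200 > 0 (a local minimum). The iterate converges there.

5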